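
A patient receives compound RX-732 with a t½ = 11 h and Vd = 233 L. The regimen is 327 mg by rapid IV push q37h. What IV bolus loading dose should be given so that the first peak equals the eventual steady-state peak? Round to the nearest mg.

f = (1/2)^(37/11) ≈ 0.097150; accumulation ratio R = 1/(1−f) ≈ 1.10760.
Loading dose to hit Cmax,ss on first dose: D_load = D_maint·R ≈ 327 × 1.10760 ≈ 362.19 mg.

362 mg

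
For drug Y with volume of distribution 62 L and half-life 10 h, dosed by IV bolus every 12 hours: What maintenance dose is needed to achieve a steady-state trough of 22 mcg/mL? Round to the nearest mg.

τ/t½ = 12/10 ≈ 1.2, so f = (1/2)^(12/10) ≈ 0.435275.
Cmin,ss = (D/Vd)·f/(1−f), so D = Cmin,ss·Vd·(1−f)/f.
D = 22 × 62 × (1−f)/f ≈ 22 × 62 × 1.29740 ≈ 1769.65 mg.

1770 mg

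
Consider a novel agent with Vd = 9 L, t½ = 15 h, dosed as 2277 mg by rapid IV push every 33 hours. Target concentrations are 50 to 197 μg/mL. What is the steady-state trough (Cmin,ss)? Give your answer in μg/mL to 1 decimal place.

70.4 μg/mL

τ/t½ = 33/15 ≈ 2.2, so fraction remaining f = (1/2)^(33/15) ≈ 0.2176.
At steady state, accumulation factor R = 1/(1 − e^(−kτ)) ≈ 1.2781.
Single-dose peak C₀ = D/Vd = 2277/9 ≈ 253.000 μg/mL.
Steady-state peak Cmax,ss = C₀·R ≈ 253.000 × 1.2781 ≈ 323.359 μg/mL.
One interval later, Cmin,ss = Cmax,ss·e^(−kτ) ≈ 323.359 × 0.2176 ≈ 70.363 μg/mL.
Trough 70.4 μg/mL vs MEC 50 μg/mL: adequate.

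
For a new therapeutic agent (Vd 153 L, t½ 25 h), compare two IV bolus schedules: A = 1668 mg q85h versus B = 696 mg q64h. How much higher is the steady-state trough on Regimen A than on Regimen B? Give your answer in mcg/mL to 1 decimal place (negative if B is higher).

Regimen A: f = (1/2)^(85/25) ≈ 0.0947; Cmin,ss = (1668/153)·f/(1−f) ≈ 1.140 mcg/mL.
Regimen B: f = (1/2)^(64/25) ≈ 0.1696; Cmin,ss = (696/153)·f/(1−f) ≈ 0.929 mcg/mL.
Difference ≈ 1.140 − 0.929 ≈ 0.211 mcg/mL.

0.2 mcg/mL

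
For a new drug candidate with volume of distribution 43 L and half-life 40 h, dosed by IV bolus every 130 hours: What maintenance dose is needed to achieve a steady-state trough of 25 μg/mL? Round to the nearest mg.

τ/t½ = 130/40 ≈ 3.25, so f = (1/2)^(130/40) ≈ 0.105112.
Cmin,ss = (D/Vd)·f/(1−f), so D = Cmin,ss·Vd·(1−f)/f.
D = 25 × 43 × (1−f)/f ≈ 25 × 43 × 8.51366 ≈ 9152.18 mg.

9152 mg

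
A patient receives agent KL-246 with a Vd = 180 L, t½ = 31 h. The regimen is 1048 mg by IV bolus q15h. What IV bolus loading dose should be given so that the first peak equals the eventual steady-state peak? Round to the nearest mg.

3678 mg

f = (1/2)^(15/31) ≈ 0.715056; accumulation ratio R = 1/(1−f) ≈ 3.50946.
Loading dose to hit Cmax,ss on first dose: D_load = D_maint·R ≈ 1048 × 3.50946 ≈ 3677.91 mg.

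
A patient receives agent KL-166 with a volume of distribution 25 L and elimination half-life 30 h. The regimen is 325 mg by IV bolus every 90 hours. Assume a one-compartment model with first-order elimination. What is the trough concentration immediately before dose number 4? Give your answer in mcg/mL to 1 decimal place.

f = (1/2)^(τ/t½) = (1/2)^(90/30) ≈ 0.1250.
C₀ = D/Vd = 325/25 ≈ 13.000 mcg/mL.
Before the 4th dose, 3 doses have been given. Superposition: Cmin = C₀·(f + f² + … + f^3).
≈ 13.000 × (0.1250 + 0.0156 + 0.0020) ≈ 13.000 × 0.1426 ≈ 1.854 mcg/mL.

1.9 mcg/mL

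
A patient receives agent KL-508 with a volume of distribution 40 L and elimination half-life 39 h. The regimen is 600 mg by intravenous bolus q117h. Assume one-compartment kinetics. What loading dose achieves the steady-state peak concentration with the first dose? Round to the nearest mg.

686 mg

f = (1/2)^(117/39) ≈ 0.125000; accumulation ratio R = 1/(1−f) ≈ 1.14286.
Loading dose to hit Cmax,ss on first dose: D_load = D_maint·R ≈ 600 × 1.14286 ≈ 685.72 mg.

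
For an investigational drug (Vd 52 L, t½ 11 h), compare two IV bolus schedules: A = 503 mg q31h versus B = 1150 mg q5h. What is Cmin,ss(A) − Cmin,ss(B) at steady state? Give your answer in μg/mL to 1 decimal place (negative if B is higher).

Regimen A: f = (1/2)^(31/11) ≈ 0.1418; Cmin,ss = (503/52)·f/(1−f) ≈ 1.598 μg/mL.
Regimen B: f = (1/2)^(5/11) ≈ 0.7297; Cmin,ss = (1150/52)·f/(1−f) ≈ 59.703 μg/mL.
Difference ≈ 1.598 − 59.703 ≈ -58.105 μg/mL.

-58.1 μg/mL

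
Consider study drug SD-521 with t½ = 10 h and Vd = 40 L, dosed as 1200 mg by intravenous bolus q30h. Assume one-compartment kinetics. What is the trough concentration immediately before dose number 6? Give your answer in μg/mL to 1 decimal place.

f = (1/2)^(τ/t½) = (1/2)^(30/10) ≈ 0.1250.
C₀ = D/Vd = 1200/40 ≈ 30.000 μg/mL.
Before the 6th dose, 5 doses have been given. Superposition: Cmin = C₀·(f + f² + … + f^5).
≈ 30.000 × (0.1250 + 0.0156 + 0.0020 + 0.0002 + 0.0000) ≈ 30.000 × 0.1428 ≈ 4.284 μg/mL.

4.3 μg/mL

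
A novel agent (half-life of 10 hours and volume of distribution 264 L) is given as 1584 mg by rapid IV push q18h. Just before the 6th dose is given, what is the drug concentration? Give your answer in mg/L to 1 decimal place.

f = (1/2)^(τ/t½) = (1/2)^(18/10) ≈ 0.2872.
C₀ = D/Vd = 1584/264 ≈ 6.000 mg/L.
Before the 6th dose, 5 doses have been given. Superposition: Cmin = C₀·(f + f² + … + f^5).
≈ 6.000 × (0.2872 + 0.0825 + 0.0237 + 0.0068 + 0.0020) ≈ 6.000 × 0.4022 ≈ 2.413 mg/L.

2.4 mg/L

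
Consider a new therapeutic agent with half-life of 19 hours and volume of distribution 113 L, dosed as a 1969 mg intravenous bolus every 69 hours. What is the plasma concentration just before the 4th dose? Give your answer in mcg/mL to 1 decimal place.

1.5 mcg/mL

f = (1/2)^(τ/t½) = (1/2)^(69/19) ≈ 0.0807.
C₀ = D/Vd = 1969/113 ≈ 17.425 mcg/mL.
Before the 4th dose, 3 doses have been given. Superposition: Cmin = C₀·(f + f² + … + f^3).
≈ 17.425 × (0.0807 + 0.0065 + 0.0005) ≈ 17.425 × 0.0877 ≈ 1.528 mcg/mL.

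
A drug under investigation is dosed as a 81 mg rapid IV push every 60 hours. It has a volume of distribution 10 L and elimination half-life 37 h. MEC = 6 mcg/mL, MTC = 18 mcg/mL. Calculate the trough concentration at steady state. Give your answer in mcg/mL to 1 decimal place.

k = ln2/t½ = ln2/37 ≈ 0.018734 h⁻¹; fraction remaining f = e^(−kτ) = e^(−0.018734×60) ≈ 0.3250.
At steady state, accumulation factor R = 1/(1 − e^(−kτ)) ≈ 1.4815.
Each bolus raises the concentration by D/Vd = 81/10 ≈ 8.100 mcg/mL.
Cmax,ss = C₀/(1 − f) ≈ 8.100/0.6750 ≈ 12.000 mcg/mL.
Steady-state trough Cmin,ss = Cmax,ss·f ≈ 12.000 × 0.3250 ≈ 3.900 mcg/mL.
Trough 3.9 mcg/mL vs MEC 6 mcg/mL: subtherapeutic.

3.9 mcg/mL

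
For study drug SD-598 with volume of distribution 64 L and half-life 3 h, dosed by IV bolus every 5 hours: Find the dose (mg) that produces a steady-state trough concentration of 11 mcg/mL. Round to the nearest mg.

τ/t½ = 5/3 ≈ 1.6667, so f = (1/2)^(5/3) ≈ 0.314980.
Cmin,ss = (D/Vd)·f/(1−f), so D = Cmin,ss·Vd·(1−f)/f.
D = 11 × 64 × (1−f)/f ≈ 11 × 64 × 2.17480 ≈ 1531.06 mg.

1531 mg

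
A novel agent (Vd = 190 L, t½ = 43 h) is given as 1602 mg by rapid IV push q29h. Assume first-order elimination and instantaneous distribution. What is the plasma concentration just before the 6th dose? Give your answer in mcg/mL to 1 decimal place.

f = (1/2)^(τ/t½) = (1/2)^(29/43) ≈ 0.6266.
C₀ = D/Vd = 1602/190 ≈ 8.432 mcg/mL.
Before the 6th dose, 5 doses have been given. Superposition: Cmin = C₀·(f + f² + … + f^5).
≈ 8.432 × (0.6266 + 0.3926 + 0.2460 + 0.1542 + 0.0966) ≈ 8.432 × 1.5160 ≈ 12.783 mcg/mL.

12.8 mcg/mL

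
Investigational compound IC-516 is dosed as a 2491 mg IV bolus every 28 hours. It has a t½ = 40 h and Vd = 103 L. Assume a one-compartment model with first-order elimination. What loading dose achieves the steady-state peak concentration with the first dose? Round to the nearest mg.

f = (1/2)^(28/40) ≈ 0.615572; accumulation ratio R = 1/(1−f) ≈ 2.60127.
Loading dose to hit Cmax,ss on first dose: D_load = D_maint·R ≈ 2491 × 2.60127 ≈ 6479.76 mg.

6480 mg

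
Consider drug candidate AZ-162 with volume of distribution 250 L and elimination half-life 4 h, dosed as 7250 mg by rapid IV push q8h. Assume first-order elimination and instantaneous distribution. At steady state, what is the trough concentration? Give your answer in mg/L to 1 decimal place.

9.7 mg/L

τ = 8 h = 2 half-lives, so f = (1/2)^2 = 0.25.
Accumulation ratio R = 1/(1 − f) = 1/0.75 = 4/3.
Single-dose peak C₀ = D/Vd = 7250/250 = 29 mg/L.
Steady-state peak Cmax,ss = C₀·R = 29 × 4/3 ≈ 38.667 mg/L.
Steady-state trough Cmin,ss = Cmax,ss·f ≈ 38.667 × 0.25 ≈ 9.667 mg/L.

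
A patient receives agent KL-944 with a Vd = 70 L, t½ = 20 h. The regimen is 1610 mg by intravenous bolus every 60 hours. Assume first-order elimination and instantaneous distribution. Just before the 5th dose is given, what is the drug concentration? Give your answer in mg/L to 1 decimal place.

3.3 mg/L

f = (1/2)^(τ/t½) = (1/2)^(60/20) ≈ 0.1250.
C₀ = D/Vd = 1610/70 ≈ 23.000 mg/L.
Before the 5th dose, 4 doses have been given. Superposition: Cmin = C₀·(f + f² + … + f^4).
≈ 23.000 × (0.1250 + 0.0156 + 0.0020 + 0.0002) ≈ 23.000 × 0.1428 ≈ 3.284 mg/L.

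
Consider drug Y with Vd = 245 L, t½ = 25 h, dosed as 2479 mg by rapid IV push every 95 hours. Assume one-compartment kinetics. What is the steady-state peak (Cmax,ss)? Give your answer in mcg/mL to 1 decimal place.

k = ln2/t½ = ln2/25 ≈ 0.027726 h⁻¹; fraction remaining f = e^(−kτ) = e^(−0.027726×95) ≈ 0.0718.
Accumulation ratio R = 1/(1 − f) ≈ 1/0.9282 ≈ 1.0774.
Single-dose peak C₀ = D/Vd = 2479/245 ≈ 10.118 mcg/mL.
Steady-state peak Cmax,ss = C₀·R ≈ 10.118 × 1.0774 ≈ 10.901 mcg/mL.

10.9 mcg/mL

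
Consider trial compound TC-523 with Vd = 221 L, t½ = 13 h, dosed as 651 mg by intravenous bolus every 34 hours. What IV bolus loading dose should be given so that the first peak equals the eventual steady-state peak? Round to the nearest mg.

778 mg

f = (1/2)^(34/13) ≈ 0.163189; accumulation ratio R = 1/(1−f) ≈ 1.19501.
Loading dose to hit Cmax,ss on first dose: D_load = D_maint·R ≈ 651 × 1.19501 ≈ 777.95 mg.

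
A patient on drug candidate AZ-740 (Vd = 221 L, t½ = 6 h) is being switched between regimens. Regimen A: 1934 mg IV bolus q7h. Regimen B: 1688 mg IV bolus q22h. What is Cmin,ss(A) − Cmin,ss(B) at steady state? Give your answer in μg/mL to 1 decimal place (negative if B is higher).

Regimen A: f = (1/2)^(7/6) ≈ 0.4454; Cmin,ss = (1934/221)·f/(1−f) ≈ 7.028 μg/mL.
Regimen B: f = (1/2)^(22/6) ≈ 0.0787; Cmin,ss = (1688/221)·f/(1−f) ≈ 0.652 μg/mL.
Difference ≈ 7.028 − 0.652 ≈ 6.376 μg/mL.

6.4 μg/mL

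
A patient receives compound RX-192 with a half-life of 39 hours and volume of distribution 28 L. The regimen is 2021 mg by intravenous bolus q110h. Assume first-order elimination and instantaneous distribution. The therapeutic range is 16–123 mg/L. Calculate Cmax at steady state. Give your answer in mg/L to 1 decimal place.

k = ln2/t½ = ln2/39 ≈ 0.017773 h⁻¹; fraction remaining f = e^(−kτ) = e^(−0.017773×110) ≈ 0.1416.
At steady state, accumulation factor R = 1/(1 − e^(−kτ)) ≈ 1.1650.
Single-dose peak C₀ = D/Vd = 2021/28 ≈ 72.179 mg/L.
Steady-state peak Cmax,ss = C₀·R ≈ 72.179 × 1.1650 ≈ 84.089 mg/L.
Peak 84.1 mg/L vs MTC 123 mg/L: below toxic threshold.

84.1 mg/L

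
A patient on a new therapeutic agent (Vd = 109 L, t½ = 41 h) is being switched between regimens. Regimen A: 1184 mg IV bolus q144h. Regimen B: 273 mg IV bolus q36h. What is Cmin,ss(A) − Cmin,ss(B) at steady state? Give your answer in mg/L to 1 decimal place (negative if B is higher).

-1.9 mg/L

Regimen A: f = (1/2)^(144/41) ≈ 0.0876; Cmin,ss = (1184/109)·f/(1−f) ≈ 1.043 mg/L.
Regimen B: f = (1/2)^(36/41) ≈ 0.5441; Cmin,ss = (273/109)·f/(1−f) ≈ 2.989 mg/L.
Difference ≈ 1.043 − 2.989 ≈ -1.946 mg/L.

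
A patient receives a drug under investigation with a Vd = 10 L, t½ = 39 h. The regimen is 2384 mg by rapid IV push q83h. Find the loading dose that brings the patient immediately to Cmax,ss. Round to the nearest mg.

f = (1/2)^(83/39) ≈ 0.228742; accumulation ratio R = 1/(1−f) ≈ 1.29658.
Loading dose to hit Cmax,ss on first dose: D_load = D_maint·R ≈ 2384 × 1.29658 ≈ 3091.05 mg.

3091 mg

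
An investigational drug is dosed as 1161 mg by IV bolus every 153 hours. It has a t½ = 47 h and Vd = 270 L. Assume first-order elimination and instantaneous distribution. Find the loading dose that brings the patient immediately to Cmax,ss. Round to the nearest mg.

f = (1/2)^(153/47) ≈ 0.104725; accumulation ratio R = 1/(1−f) ≈ 1.11698.
Loading dose to hit Cmax,ss on first dose: D_load = D_maint·R ≈ 1161 × 1.11698 ≈ 1296.81 mg.

1297 mg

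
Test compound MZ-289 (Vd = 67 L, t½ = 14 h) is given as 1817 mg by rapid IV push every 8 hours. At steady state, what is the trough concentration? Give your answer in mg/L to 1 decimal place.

τ/t½ = 8/14 ≈ 0.57143, so fraction remaining f = (1/2)^(8/14) ≈ 0.6730.
At steady state, accumulation factor R = 1/(1 − e^(−kτ)) ≈ 3.0581.
Single-dose peak C₀ = D/Vd = 1817/67 ≈ 27.119 mg/L.
Cmax,ss = C₀/(1 − f) ≈ 27.119/0.3270 ≈ 82.933 mg/L.
One interval later, Cmin,ss = Cmax,ss·e^(−kτ) ≈ 82.933 × 0.6730 ≈ 55.814 mg/L.

55.8 mg/L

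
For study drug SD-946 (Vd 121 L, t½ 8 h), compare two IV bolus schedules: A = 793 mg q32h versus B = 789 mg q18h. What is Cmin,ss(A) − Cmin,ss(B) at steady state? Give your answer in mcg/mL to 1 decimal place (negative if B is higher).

-1.3 mcg/mL

Regimen A: f = (1/2)^(32/8) ≈ 0.0625; Cmin,ss = (793/121)·f/(1−f) ≈ 0.437 mcg/mL.
Regimen B: f = (1/2)^(18/8) ≈ 0.2102; Cmin,ss = (789/121)·f/(1−f) ≈ 1.735 mcg/mL.
Difference ≈ 0.437 − 1.735 ≈ -1.298 mcg/mL.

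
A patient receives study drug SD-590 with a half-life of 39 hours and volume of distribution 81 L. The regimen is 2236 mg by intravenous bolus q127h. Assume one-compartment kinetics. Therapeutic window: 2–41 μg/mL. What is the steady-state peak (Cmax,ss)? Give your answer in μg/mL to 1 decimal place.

k = ln2/t½ = ln2/39 ≈ 0.017773 h⁻¹; fraction remaining f = e^(−kτ) = e^(−0.017773×127) ≈ 0.1046.
At steady state, accumulation factor R = 1/(1 − e^(−kτ)) ≈ 1.1168.
Single-dose peak C₀ = D/Vd = 2236/81 ≈ 27.605 μg/mL.
Steady-state peak Cmax,ss = C₀·R ≈ 27.605 × 1.1168 ≈ 30.829 μg/mL.
Peak 30.8 μg/mL vs MTC 41 μg/mL: below toxic threshold.

30.8 μg/mL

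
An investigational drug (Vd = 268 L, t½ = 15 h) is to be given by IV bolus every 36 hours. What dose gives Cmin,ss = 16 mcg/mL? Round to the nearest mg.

τ/t½ = 36/15 ≈ 2.4, so f = (1/2)^(36/15) ≈ 0.189465.
Cmin,ss = (D/Vd)·f/(1−f), so D = Cmin,ss·Vd·(1−f)/f.
D = 16 × 268 × (1−f)/f ≈ 16 × 268 × 4.27802 ≈ 18344.15 mg.

18344 mg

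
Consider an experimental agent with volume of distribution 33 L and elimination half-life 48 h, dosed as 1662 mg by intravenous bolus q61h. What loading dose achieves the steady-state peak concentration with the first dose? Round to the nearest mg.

2838 mg

f = (1/2)^(61/48) ≈ 0.414420; accumulation ratio R = 1/(1−f) ≈ 1.70771.
Loading dose to hit Cmax,ss on first dose: D_load = D_maint·R ≈ 1662 × 1.70771 ≈ 2838.21 mg.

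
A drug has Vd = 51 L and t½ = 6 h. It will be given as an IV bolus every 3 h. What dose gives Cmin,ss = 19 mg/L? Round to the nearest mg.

401 mg

τ/t½ = 3/6 ≈ 0.5, so f = (1/2)^(3/6) ≈ 0.707107.
Cmin,ss = (D/Vd)·f/(1−f), so D = Cmin,ss·Vd·(1−f)/f.
D = 19 × 51 × (1−f)/f ≈ 19 × 51 × 0.41421 ≈ 401.37 mg.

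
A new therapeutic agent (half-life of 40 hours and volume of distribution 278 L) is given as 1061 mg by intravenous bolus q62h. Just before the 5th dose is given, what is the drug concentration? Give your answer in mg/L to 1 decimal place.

2.0 mg/L

f = (1/2)^(τ/t½) = (1/2)^(62/40) ≈ 0.3415.
C₀ = D/Vd = 1061/278 ≈ 3.817 mg/L.
Before the 5th dose, 4 doses have been given. Superposition: Cmin = C₀·(f + f² + … + f^4).
≈ 3.817 × (0.3415 + 0.1166 + 0.0398 + 0.0136) ≈ 3.817 × 0.5115 ≈ 1.952 mg/L.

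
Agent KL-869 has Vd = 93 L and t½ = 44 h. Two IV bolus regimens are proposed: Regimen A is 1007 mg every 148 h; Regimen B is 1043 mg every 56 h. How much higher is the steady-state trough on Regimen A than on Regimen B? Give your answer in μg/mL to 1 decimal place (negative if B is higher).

-6.8 μg/mL

Regimen A: f = (1/2)^(148/44) ≈ 0.0972; Cmin,ss = (1007/93)·f/(1−f) ≈ 1.166 μg/mL.
Regimen B: f = (1/2)^(56/44) ≈ 0.4139; Cmin,ss = (1043/93)·f/(1−f) ≈ 7.920 μg/mL.
Difference ≈ 1.166 − 7.920 ≈ -6.754 μg/mL.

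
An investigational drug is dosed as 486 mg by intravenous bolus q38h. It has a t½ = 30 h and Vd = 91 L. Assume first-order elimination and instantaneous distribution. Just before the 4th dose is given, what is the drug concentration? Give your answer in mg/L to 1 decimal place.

3.5 mg/L

f = (1/2)^(τ/t½) = (1/2)^(38/30) ≈ 0.4156.
C₀ = D/Vd = 486/91 ≈ 5.341 mg/L.
Before the 4th dose, 3 doses have been given. Superposition: Cmin = C₀·(f + f² + … + f^3).
≈ 5.341 × (0.4156 + 0.1727 + 0.0718) ≈ 5.341 × 0.6601 ≈ 3.526 mg/L.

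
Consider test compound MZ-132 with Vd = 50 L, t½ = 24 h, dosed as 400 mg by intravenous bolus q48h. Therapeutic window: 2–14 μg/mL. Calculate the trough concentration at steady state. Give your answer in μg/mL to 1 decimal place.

2.7 μg/mL

The dosing interval is 2 half-lives, so f = 2^(−2) = 0.25.
At steady state, R = 1/(1 − 0.25) = 4/3.
Single-dose peak C₀ = D/Vd = 400/50 = 8 μg/mL.
Steady-state peak Cmax,ss = C₀·R = 8 × 4/3 ≈ 10.667 μg/mL.
Steady-state trough Cmin,ss = Cmax,ss·f ≈ 10.667 × 0.25 ≈ 2.667 μg/mL.
Trough 2.7 μg/mL vs MEC 2 μg/mL: adequate.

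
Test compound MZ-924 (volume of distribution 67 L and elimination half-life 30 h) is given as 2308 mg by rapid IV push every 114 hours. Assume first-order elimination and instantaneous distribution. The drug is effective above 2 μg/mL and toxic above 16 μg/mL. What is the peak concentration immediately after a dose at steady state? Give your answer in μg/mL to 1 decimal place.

37.1 μg/mL

Over one 114-h interval, 114/30 ≈ 3.8 half-lives elapse, leaving f ≈ 0.0718 of each dose.
At steady state, accumulation factor R = 1/(1 − e^(−kτ)) ≈ 1.0774.
Single-dose peak C₀ = D/Vd = 2308/67 ≈ 34.448 μg/mL.
Cmax,ss = C₀/(1 − f) ≈ 34.448/0.9282 ≈ 37.113 μg/mL.
Peak 37.1 μg/mL vs MTC 16 μg/mL: exceeds toxic threshold.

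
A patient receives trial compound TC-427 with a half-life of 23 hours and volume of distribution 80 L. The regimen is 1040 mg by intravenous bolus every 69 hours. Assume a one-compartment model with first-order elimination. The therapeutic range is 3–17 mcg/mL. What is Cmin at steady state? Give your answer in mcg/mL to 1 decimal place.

1.9 mcg/mL

The dosing interval is 3 half-lives, so f = 2^(−3) = 0.125.
Accumulation ratio R = 1/(1 − f) = 1/0.875 = 8/7.
Single-dose peak C₀ = D/Vd = 1040/80 = 13 mcg/mL.
Steady-state peak Cmax,ss = C₀·R = 13 × 8/7 ≈ 14.857 mcg/mL.
Steady-state trough Cmin,ss = Cmax,ss·f ≈ 14.857 × 0.125 ≈ 1.857 mcg/mL.
Trough 1.9 mcg/mL vs MEC 3 mcg/mL: subtherapeutic.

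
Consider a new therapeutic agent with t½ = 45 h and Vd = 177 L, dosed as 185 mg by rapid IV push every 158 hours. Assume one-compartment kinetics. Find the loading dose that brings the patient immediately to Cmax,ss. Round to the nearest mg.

f = (1/2)^(158/45) ≈ 0.087710; accumulation ratio R = 1/(1−f) ≈ 1.09614.
Loading dose to hit Cmax,ss on first dose: D_load = D_maint·R ≈ 185 × 1.09614 ≈ 202.79 mg.

203 mg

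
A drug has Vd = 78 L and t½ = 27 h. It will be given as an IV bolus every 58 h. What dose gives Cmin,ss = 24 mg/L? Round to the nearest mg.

6426 mg

τ/t½ = 58/27 ≈ 2.1481, so f = (1/2)^(58/27) ≈ 0.225602.
Cmin,ss = (D/Vd)·f/(1−f), so D = Cmin,ss·Vd·(1−f)/f.
D = 24 × 78 × (1−f)/f ≈ 24 × 78 × 3.43258 ≈ 6425.79 mg.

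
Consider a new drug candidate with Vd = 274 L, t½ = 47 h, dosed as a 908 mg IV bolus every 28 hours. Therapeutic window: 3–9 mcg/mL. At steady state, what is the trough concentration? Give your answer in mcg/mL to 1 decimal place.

τ/t½ = 28/47 ≈ 0.59574, so fraction remaining f = (1/2)^(28/47) ≈ 0.6617.
At steady state, accumulation factor R = 1/(1 − e^(−kτ)) ≈ 2.9560.
Each bolus raises the concentration by D/Vd = 908/274 ≈ 3.314 mcg/mL.
Steady-state peak Cmax,ss = C₀·R ≈ 3.314 × 2.9560 ≈ 9.796 mcg/mL.
Steady-state trough Cmin,ss = Cmax,ss·f ≈ 9.796 × 0.6617 ≈ 6.482 mcg/mL.
Trough 6.5 mcg/mL vs MEC 3 mcg/mL: adequate.

6.5 mcg/mL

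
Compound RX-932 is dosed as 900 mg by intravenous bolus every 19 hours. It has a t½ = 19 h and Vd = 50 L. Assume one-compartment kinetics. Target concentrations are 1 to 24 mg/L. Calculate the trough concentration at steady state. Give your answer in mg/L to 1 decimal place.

τ = 19 h = 1 half-life, so f = (1/2)^1 = 0.5.
Accumulation ratio R = 1/(1 − f) = 1/0.5 = 2/1.
Single-dose peak C₀ = D/Vd = 900/50 = 18 mg/L.
Steady-state peak Cmax,ss = C₀·R = 18 × 2/1 ≈ 36.000 mg/L.
Steady-state trough Cmin,ss = Cmax,ss·f ≈ 36.000 × 0.5 ≈ 18.000 mg/L.
Trough 18.0 mg/L vs MEC 1 mg/L: adequate.

18.0 mg/L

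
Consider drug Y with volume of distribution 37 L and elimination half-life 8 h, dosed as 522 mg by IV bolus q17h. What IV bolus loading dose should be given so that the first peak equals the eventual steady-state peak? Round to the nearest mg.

f = (1/2)^(17/8) ≈ 0.229251; accumulation ratio R = 1/(1−f) ≈ 1.29744.
Loading dose to hit Cmax,ss on first dose: D_load = D_maint·R ≈ 522 × 1.29744 ≈ 677.26 mg.

677 mg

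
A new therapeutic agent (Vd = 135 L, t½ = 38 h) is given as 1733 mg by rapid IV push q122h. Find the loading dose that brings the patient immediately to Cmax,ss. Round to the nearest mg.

1943 mg

f = (1/2)^(122/38) ≈ 0.108028; accumulation ratio R = 1/(1−f) ≈ 1.12111.
Loading dose to hit Cmax,ss on first dose: D_load = D_maint·R ≈ 1733 × 1.12111 ≈ 1942.88 mg.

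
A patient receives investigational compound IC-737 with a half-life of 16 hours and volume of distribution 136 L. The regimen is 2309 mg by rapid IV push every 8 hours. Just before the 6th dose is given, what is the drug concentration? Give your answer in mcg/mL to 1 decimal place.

f = (1/2)^(τ/t½) = (1/2)^(8/16) ≈ 0.7071.
C₀ = D/Vd = 2309/136 ≈ 16.978 mcg/mL.
Before the 6th dose, 5 doses have been given. Superposition: Cmin = C₀·(f + f² + … + f^5).
≈ 16.978 × (0.7071 + 0.5000 + 0.3535 + 0.2500 + 0.1768) ≈ 16.978 × 1.9874 ≈ 33.742 mcg/mL.

33.7 mcg/mL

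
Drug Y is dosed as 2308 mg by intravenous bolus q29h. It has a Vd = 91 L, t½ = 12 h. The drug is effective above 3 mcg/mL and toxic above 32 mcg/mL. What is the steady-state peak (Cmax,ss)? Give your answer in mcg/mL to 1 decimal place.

k = ln2/t½ = ln2/12 ≈ 0.057762 h⁻¹; fraction remaining f = e^(−kτ) = e^(−0.057762×29) ≈ 0.1873.
At steady state, accumulation factor R = 1/(1 − e^(−kτ)) ≈ 1.2305.
Single-dose peak C₀ = D/Vd = 2308/91 ≈ 25.363 mcg/mL.
Steady-state peak Cmax,ss = C₀·R ≈ 25.363 × 1.2305 ≈ 31.209 mcg/mL.
Peak 31.2 mcg/mL vs MTC 32 mcg/mL: below toxic threshold.

31.2 mcg/mL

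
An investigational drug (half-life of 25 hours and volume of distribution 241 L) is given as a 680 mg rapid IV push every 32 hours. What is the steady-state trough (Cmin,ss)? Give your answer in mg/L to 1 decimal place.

k = ln2/t½ = ln2/25 ≈ 0.027726 h⁻¹; fraction remaining f = e^(−kτ) = e^(−0.027726×32) ≈ 0.4118.
Accumulation ratio R = 1/(1 − f) ≈ 1/0.5882 ≈ 1.7001.
Single-dose peak C₀ = D/Vd = 680/241 ≈ 2.822 mg/L.
Steady-state peak Cmax,ss = C₀·R ≈ 2.822 × 1.7001 ≈ 4.798 mg/L.
One interval later, Cmin,ss = Cmax,ss·e^(−kτ) ≈ 4.798 × 0.4118 ≈ 1.976 mg/L.

2.0 mg/L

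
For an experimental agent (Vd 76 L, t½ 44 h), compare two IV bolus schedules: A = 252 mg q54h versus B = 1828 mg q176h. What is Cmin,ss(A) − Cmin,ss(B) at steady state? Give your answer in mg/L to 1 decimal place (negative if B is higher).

Regimen A: f = (1/2)^(54/44) ≈ 0.4271; Cmin,ss = (252/76)·f/(1−f) ≈ 2.472 mg/L.
Regimen B: f = (1/2)^(176/44) ≈ 0.0625; Cmin,ss = (1828/76)·f/(1−f) ≈ 1.604 mg/L.
Difference ≈ 2.472 − 1.604 ≈ 0.868 mg/L.

0.9 mg/L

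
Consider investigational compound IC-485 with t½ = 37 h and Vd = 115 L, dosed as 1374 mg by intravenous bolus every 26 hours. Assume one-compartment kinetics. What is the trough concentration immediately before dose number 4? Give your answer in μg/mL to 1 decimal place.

14.6 μg/mL

f = (1/2)^(τ/t½) = (1/2)^(26/37) ≈ 0.6144.
C₀ = D/Vd = 1374/115 ≈ 11.948 μg/mL.
Before the 4th dose, 3 doses have been given. Superposition: Cmin = C₀·(f + f² + … + f^3).
≈ 11.948 × (0.6144 + 0.3775 + 0.2319) ≈ 11.948 × 1.2238 ≈ 14.622 μg/mL.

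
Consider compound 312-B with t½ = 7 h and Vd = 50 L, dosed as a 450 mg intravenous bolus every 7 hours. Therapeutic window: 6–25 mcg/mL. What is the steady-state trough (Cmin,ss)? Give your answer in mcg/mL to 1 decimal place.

The dosing interval is 1 half-life, so f = 2^(−1) = 0.5.
Accumulation ratio R = 1/(1 − f) = 1/0.5 = 2/1.
Single-dose peak C₀ = D/Vd = 450/50 = 9 mcg/mL.
Steady-state peak Cmax,ss = C₀·R = 9 × 2/1 ≈ 18.000 mcg/mL.
Steady-state trough Cmin,ss = Cmax,ss·f ≈ 18.000 × 0.5 ≈ 9.000 mcg/mL.
Trough 9.0 mcg/mL vs MEC 6 mcg/mL: adequate.

9.0 mcg/mL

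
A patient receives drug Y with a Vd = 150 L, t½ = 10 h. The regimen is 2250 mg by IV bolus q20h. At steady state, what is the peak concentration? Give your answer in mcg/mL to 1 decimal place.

20.0 mcg/mL

τ = 20 h = 2 half-lives, so f = (1/2)^2 = 0.25.
Accumulation ratio R = 1/(1 − f) = 1/0.75 = 4/3.
Single-dose peak C₀ = D/Vd = 2250/150 = 15 mcg/mL.
Steady-state peak Cmax,ss = C₀·R = 15 × 4/3 ≈ 20.000 mcg/mL.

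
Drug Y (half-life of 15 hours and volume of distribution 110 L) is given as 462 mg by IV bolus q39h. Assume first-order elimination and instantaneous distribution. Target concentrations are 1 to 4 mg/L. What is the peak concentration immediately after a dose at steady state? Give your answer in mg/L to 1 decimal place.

Over one 39-h interval, 39/15 ≈ 2.6 half-lives elapse, leaving f ≈ 0.1649 of each dose.
At steady state, accumulation factor R = 1/(1 − e^(−kτ)) ≈ 1.1975.
Single-dose peak C₀ = D/Vd = 462/110 ≈ 4.200 mg/L.
Steady-state peak Cmax,ss = C₀·R ≈ 4.200 × 1.1975 ≈ 5.030 mg/L.
Peak 5.0 mg/L vs MTC 4 mg/L: exceeds toxic threshold.

5.0 mg/L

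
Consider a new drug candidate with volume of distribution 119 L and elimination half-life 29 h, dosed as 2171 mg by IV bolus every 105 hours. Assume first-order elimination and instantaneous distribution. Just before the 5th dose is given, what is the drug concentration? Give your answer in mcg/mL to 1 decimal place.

f = (1/2)^(τ/t½) = (1/2)^(105/29) ≈ 0.0813.
C₀ = D/Vd = 2171/119 ≈ 18.244 mcg/mL.
Before the 5th dose, 4 doses have been given. Superposition: Cmin = C₀·(f + f² + … + f^4).
≈ 18.244 × (0.0813 + 0.0066 + 0.0005 + 0.0000) ≈ 18.244 × 0.0884 ≈ 1.613 mcg/mL.

1.6 mcg/mL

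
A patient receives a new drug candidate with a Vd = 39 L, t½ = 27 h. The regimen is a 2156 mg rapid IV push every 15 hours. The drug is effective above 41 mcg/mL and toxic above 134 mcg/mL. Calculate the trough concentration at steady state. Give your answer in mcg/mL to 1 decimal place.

Over one 15-h interval, 15/27 ≈ 0.55556 half-lives elapse, leaving f ≈ 0.6804 of each dose.
Single-dose peak C₀ = D/Vd = 2156/39 ≈ 55.282 mcg/mL.
Steady-state trough Cmin,ss = C₀·f/(1−f) ≈ 55.282 × 0.6804/0.3196 ≈ 117.690 mcg/mL.
Trough 117.7 mcg/mL vs MEC 41 mcg/mL: adequate.

117.7 mcg/mL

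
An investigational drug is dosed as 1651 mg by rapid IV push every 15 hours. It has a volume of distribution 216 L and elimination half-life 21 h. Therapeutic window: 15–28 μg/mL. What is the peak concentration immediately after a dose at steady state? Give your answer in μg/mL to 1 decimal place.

k = ln2/t½ = ln2/21 ≈ 0.033007 h⁻¹; fraction remaining f = e^(−kτ) = e^(−0.033007×15) ≈ 0.6095.
At steady state, accumulation factor R = 1/(1 − e^(−kτ)) ≈ 2.5608.
Single-dose peak C₀ = D/Vd = 1651/216 ≈ 7.644 μg/mL.
Steady-state peak Cmax,ss = C₀·R ≈ 7.644 × 2.5608 ≈ 19.575 μg/mL.
Peak 19.6 μg/mL vs MTC 28 μg/mL: below toxic threshold.

19.6 μg/mL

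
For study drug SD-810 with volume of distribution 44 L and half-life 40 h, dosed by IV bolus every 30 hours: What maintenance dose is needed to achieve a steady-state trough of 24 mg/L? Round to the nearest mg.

720 mg

τ/t½ = 30/40 ≈ 0.75, so f = (1/2)^(30/40) ≈ 0.594604.
Cmin,ss = (D/Vd)·f/(1−f), so D = Cmin,ss·Vd·(1−f)/f.
D = 24 × 44 × (1−f)/f ≈ 24 × 44 × 0.68179 ≈ 719.97 mg.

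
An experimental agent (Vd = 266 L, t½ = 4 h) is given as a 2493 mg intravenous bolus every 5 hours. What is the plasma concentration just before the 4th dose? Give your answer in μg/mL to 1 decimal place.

6.3 μg/mL

f = (1/2)^(τ/t½) = (1/2)^(5/4) ≈ 0.4204.
C₀ = D/Vd = 2493/266 ≈ 9.372 μg/mL.
Before the 4th dose, 3 doses have been given. Superposition: Cmin = C₀·(f + f² + … + f^3).
≈ 9.372 × (0.4204 + 0.1767 + 0.0743) ≈ 9.372 × 0.6714 ≈ 6.292 μg/mL.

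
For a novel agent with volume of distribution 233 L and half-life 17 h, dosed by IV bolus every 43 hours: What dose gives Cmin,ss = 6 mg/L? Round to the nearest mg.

6673 mg

τ/t½ = 43/17 ≈ 2.5294, so f = (1/2)^(43/17) ≈ 0.173209.
Cmin,ss = (D/Vd)·f/(1−f), so D = Cmin,ss·Vd·(1−f)/f.
D = 6 × 233 × (1−f)/f ≈ 6 × 233 × 4.77337 ≈ 6673.17 mg.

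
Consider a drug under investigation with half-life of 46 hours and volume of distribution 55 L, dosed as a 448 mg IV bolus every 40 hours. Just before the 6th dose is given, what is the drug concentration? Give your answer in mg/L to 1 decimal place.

9.4 mg/L

f = (1/2)^(τ/t½) = (1/2)^(40/46) ≈ 0.5473.
C₀ = D/Vd = 448/55 ≈ 8.145 mg/L.
Before the 6th dose, 5 doses have been given. Superposition: Cmin = C₀·(f + f² + … + f^5).
≈ 8.145 × (0.5473 + 0.2995 + 0.1639 + 0.0897 + 0.0491) ≈ 8.145 × 1.1495 ≈ 9.363 mg/L.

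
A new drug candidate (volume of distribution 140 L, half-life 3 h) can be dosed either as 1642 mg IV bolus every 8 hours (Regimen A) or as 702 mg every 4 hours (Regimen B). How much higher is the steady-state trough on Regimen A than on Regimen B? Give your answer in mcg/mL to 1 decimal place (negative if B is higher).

-1.1 mcg/mL

Regimen A: f = (1/2)^(8/3) ≈ 0.1575; Cmin,ss = (1642/140)·f/(1−f) ≈ 2.193 mcg/mL.
Regimen B: f = (1/2)^(4/3) ≈ 0.3969; Cmin,ss = (702/140)·f/(1−f) ≈ 3.300 mcg/mL.
Difference ≈ 2.193 − 3.300 ≈ -1.107 mcg/mL.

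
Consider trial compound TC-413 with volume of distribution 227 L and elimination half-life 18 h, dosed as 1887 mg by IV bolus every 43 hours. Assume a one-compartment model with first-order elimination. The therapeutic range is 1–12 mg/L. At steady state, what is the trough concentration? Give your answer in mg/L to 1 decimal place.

2.0 mg/L

Over one 43-h interval, 43/18 ≈ 2.3889 half-lives elapse, leaving f ≈ 0.1909 of each dose.
Single-dose peak C₀ = D/Vd = 1887/227 ≈ 8.313 mg/L.
Steady-state trough Cmin,ss = C₀·f/(1−f) ≈ 8.313 × 0.1909/0.8091 ≈ 1.961 mg/L.
Trough 2.0 mg/L vs MEC 1 mg/L: adequate.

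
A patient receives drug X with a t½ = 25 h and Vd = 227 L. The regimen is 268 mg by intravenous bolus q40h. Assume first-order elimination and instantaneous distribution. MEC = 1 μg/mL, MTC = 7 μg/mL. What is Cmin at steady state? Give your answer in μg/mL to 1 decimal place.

τ/t½ = 40/25 ≈ 1.6, so fraction remaining f = (1/2)^(40/25) ≈ 0.3299.
Single-dose peak C₀ = D/Vd = 268/227 ≈ 1.181 μg/mL.
Steady-state trough Cmin,ss = C₀·f/(1−f) ≈ 1.181 × 0.3299/0.6701 ≈ 0.581 μg/mL.
Trough 0.6 μg/mL vs MEC 1 μg/mL: subtherapeutic.

0.6 μg/mL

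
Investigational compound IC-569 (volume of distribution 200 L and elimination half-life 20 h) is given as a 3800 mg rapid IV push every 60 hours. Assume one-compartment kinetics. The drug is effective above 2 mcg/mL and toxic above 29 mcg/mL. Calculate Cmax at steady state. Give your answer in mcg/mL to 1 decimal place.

21.7 mcg/mL

The dosing interval is 3 half-lives, so f = 2^(−3) = 0.125.
Accumulation ratio R = 1/(1 − f) = 1/0.875 = 8/7.
Single-dose peak C₀ = D/Vd = 3800/200 = 19 mcg/mL.
Steady-state peak Cmax,ss = C₀·R = 19 × 8/7 ≈ 21.714 mcg/mL.
Peak 21.7 mcg/mL vs MTC 29 mcg/mL: below toxic threshold.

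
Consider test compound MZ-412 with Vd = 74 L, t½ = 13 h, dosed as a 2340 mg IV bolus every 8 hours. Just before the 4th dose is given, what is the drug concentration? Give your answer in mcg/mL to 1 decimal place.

42.9 mcg/mL

f = (1/2)^(τ/t½) = (1/2)^(8/13) ≈ 0.6528.
C₀ = D/Vd = 2340/74 ≈ 31.622 mcg/mL.
Before the 4th dose, 3 doses have been given. Superposition: Cmin = C₀·(f + f² + … + f^3).
≈ 31.622 × (0.6528 + 0.4261 + 0.2782) ≈ 31.622 × 1.3571 ≈ 42.914 mcg/mL.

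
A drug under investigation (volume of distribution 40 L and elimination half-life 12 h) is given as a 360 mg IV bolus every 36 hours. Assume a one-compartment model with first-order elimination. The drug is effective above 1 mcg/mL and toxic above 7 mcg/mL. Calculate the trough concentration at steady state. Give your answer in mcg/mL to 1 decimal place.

τ = 36 h = 3 half-lives, so f = (1/2)^3 = 0.125.
Accumulation ratio R = 1/(1 − f) = 1/0.875 = 8/7.
Single-dose peak C₀ = D/Vd = 360/40 = 9 mcg/mL.
Steady-state peak Cmax,ss = C₀·R = 9 × 8/7 ≈ 10.286 mcg/mL.
Steady-state trough Cmin,ss = Cmax,ss·f ≈ 10.286 × 0.125 ≈ 1.286 mcg/mL.
Trough 1.3 mcg/mL vs MEC 1 mcg/mL: adequate.

1.3 mcg/mL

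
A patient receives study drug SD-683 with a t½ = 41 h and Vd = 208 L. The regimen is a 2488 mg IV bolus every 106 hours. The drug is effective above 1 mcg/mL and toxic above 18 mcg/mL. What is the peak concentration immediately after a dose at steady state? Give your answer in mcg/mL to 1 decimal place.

Over one 106-h interval, 106/41 ≈ 2.5854 half-lives elapse, leaving f ≈ 0.1666 of each dose.
At steady state, accumulation factor R = 1/(1 − e^(−kτ)) ≈ 1.1999.
Single-dose peak C₀ = D/Vd = 2488/208 ≈ 11.962 mcg/mL.
Steady-state peak Cmax,ss = C₀·R ≈ 11.962 × 1.1999 ≈ 14.353 mcg/mL.
Peak 14.4 mcg/mL vs MTC 18 mcg/mL: below toxic threshold.

14.4 mcg/mL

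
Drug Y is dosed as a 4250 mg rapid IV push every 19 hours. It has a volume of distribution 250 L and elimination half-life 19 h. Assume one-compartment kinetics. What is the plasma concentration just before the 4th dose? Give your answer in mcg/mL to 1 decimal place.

14.9 mcg/mL

f = (1/2)^(τ/t½) = (1/2)^(19/19) ≈ 0.5000.
C₀ = D/Vd = 4250/250 ≈ 17.000 mcg/mL.
Before the 4th dose, 3 doses have been given. Superposition: Cmin = C₀·(f + f² + … + f^3).
≈ 17.000 × (0.5000 + 0.2500 + 0.1250) ≈ 17.000 × 0.8750 ≈ 14.875 mcg/mL.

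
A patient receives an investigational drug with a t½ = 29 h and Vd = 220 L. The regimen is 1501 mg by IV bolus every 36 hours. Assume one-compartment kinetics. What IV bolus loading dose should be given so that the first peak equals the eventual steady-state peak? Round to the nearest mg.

f = (1/2)^(36/29) ≈ 0.422968; accumulation ratio R = 1/(1−f) ≈ 1.73301.
Loading dose to hit Cmax,ss on first dose: D_load = D_maint·R ≈ 1501 × 1.73301 ≈ 2601.25 mg.

2601 mg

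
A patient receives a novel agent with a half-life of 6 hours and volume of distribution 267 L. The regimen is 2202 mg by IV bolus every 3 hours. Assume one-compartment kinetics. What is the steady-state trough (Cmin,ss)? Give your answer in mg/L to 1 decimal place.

19.9 mg/L

τ/t½ = 3/6 ≈ 0.5, so fraction remaining f = (1/2)^(3/6) ≈ 0.7071.
At steady state, accumulation factor R = 1/(1 − e^(−kτ)) ≈ 3.4141.
Each bolus raises the concentration by D/Vd = 2202/267 ≈ 8.247 mg/L.
Cmax,ss = C₀/(1 − f) ≈ 8.247/0.2929 ≈ 28.156 mg/L.
Steady-state trough Cmin,ss = Cmax,ss·f ≈ 28.156 × 0.7071 ≈ 19.909 mg/L.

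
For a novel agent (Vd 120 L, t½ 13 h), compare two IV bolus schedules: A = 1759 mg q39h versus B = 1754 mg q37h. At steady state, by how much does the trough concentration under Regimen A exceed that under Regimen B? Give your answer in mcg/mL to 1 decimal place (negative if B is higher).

Regimen A: f = (1/2)^(39/13) ≈ 0.1250; Cmin,ss = (1759/120)·f/(1−f) ≈ 2.094 mcg/mL.
Regimen B: f = (1/2)^(37/13) ≈ 0.1391; Cmin,ss = (1754/120)·f/(1−f) ≈ 2.362 mcg/mL.
Difference ≈ 2.094 − 2.362 ≈ -0.268 mcg/mL.

-0.3 mcg/mL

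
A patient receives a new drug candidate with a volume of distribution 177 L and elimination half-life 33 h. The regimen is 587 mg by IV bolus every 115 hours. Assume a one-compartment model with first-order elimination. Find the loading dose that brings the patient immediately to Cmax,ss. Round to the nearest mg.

645 mg

f = (1/2)^(115/33) ≈ 0.089322; accumulation ratio R = 1/(1−f) ≈ 1.09808.
Loading dose to hit Cmax,ss on first dose: D_load = D_maint·R ≈ 587 × 1.09808 ≈ 644.57 mg.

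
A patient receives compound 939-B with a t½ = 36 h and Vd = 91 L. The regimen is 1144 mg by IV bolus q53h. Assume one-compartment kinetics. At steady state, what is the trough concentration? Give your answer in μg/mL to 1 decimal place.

k = ln2/t½ = ln2/36 ≈ 0.019254 h⁻¹; fraction remaining f = e^(−kτ) = e^(−0.019254×53) ≈ 0.3604.
At steady state, accumulation factor R = 1/(1 − e^(−kτ)) ≈ 1.5635.
Single-dose peak C₀ = D/Vd = 1144/91 ≈ 12.571 μg/mL.
Cmax,ss = C₀/(1 − f) ≈ 12.571/0.6396 ≈ 19.654 μg/mL.
One interval later, Cmin,ss = Cmax,ss·e^(−kτ) ≈ 19.654 × 0.3604 ≈ 7.083 μg/mL.

7.1 μg/mL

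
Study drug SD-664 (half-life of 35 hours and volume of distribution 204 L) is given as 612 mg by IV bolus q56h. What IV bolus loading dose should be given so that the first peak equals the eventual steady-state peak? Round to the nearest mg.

913 mg

f = (1/2)^(56/35) ≈ 0.329877; accumulation ratio R = 1/(1−f) ≈ 1.49226.
Loading dose to hit Cmax,ss on first dose: D_load = D_maint·R ≈ 612 × 1.49226 ≈ 913.26 mg.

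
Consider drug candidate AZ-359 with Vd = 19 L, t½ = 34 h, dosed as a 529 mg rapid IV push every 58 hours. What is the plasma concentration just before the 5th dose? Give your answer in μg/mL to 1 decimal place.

12.2 μg/mL

f = (1/2)^(τ/t½) = (1/2)^(58/34) ≈ 0.3065.
C₀ = D/Vd = 529/19 ≈ 27.842 μg/mL.
Before the 5th dose, 4 doses have been given. Superposition: Cmin = C₀·(f + f² + … + f^4).
≈ 27.842 × (0.3065 + 0.0939 + 0.0288 + 0.0088) ≈ 27.842 × 0.4380 ≈ 12.195 μg/mL.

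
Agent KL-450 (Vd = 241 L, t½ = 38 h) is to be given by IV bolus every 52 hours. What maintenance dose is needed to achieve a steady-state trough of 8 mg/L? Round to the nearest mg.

τ/t½ = 52/38 ≈ 1.3684, so f = (1/2)^(52/38) ≈ 0.387315.
Cmin,ss = (D/Vd)·f/(1−f), so D = Cmin,ss·Vd·(1−f)/f.
D = 8 × 241 × (1−f)/f ≈ 8 × 241 × 1.58188 ≈ 3049.86 mg.

3050 mg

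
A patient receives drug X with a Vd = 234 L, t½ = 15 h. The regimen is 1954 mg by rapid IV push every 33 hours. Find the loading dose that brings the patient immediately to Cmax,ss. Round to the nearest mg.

2498 mg

f = (1/2)^(33/15) ≈ 0.217638; accumulation ratio R = 1/(1−f) ≈ 1.27818.
Loading dose to hit Cmax,ss on first dose: D_load = D_maint·R ≈ 1954 × 1.27818 ≈ 2497.56 mg.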